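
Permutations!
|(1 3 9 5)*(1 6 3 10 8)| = |(1 10 8)(3 9 5 6)| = 12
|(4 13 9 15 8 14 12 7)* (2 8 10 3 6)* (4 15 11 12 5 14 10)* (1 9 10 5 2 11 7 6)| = |(1 9 7 15 4 13 10 3)(2 8 5 14)(6 11 12)| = 24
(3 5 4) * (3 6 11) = (3 5 4 6 11) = [0, 1, 2, 5, 6, 4, 11, 7, 8, 9, 10, 3]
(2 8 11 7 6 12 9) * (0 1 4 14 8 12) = (0 1 4 14 8 11 7 6)(2 12 9) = [1, 4, 12, 3, 14, 5, 0, 6, 11, 2, 10, 7, 9, 13, 8]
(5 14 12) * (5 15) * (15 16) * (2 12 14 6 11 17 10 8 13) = [0, 1, 12, 3, 4, 6, 11, 7, 13, 9, 8, 17, 16, 2, 14, 5, 15, 10] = (2 12 16 15 5 6 11 17 10 8 13)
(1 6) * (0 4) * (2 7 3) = [4, 6, 7, 2, 0, 5, 1, 3] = (0 4)(1 6)(2 7 3)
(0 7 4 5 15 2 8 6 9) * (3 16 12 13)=(0 7 4 5 15 2 8 6 9)(3 16 12 13)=[7, 1, 8, 16, 5, 15, 9, 4, 6, 0, 10, 11, 13, 3, 14, 2, 12]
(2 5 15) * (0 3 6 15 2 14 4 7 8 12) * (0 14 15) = (15)(0 3 6)(2 5)(4 7 8 12 14) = [3, 1, 5, 6, 7, 2, 0, 8, 12, 9, 10, 11, 14, 13, 4, 15]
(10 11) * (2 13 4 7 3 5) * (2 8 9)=(2 13 4 7 3 5 8 9)(10 11)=[0, 1, 13, 5, 7, 8, 6, 3, 9, 2, 11, 10, 12, 4]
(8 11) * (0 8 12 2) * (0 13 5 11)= (0 8)(2 13 5 11 12)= [8, 1, 13, 3, 4, 11, 6, 7, 0, 9, 10, 12, 2, 5]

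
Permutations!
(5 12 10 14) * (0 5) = (0 5 12 10 14) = [5, 1, 2, 3, 4, 12, 6, 7, 8, 9, 14, 11, 10, 13, 0]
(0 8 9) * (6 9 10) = (0 8 10 6 9) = [8, 1, 2, 3, 4, 5, 9, 7, 10, 0, 6]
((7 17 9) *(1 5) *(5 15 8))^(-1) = ((1 15 8 5)(7 17 9))^(-1) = (1 5 8 15)(7 9 17)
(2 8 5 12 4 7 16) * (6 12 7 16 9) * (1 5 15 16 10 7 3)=(1 5 3)(2 8 15 16)(4 10 7 9 6 12)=[0, 5, 8, 1, 10, 3, 12, 9, 15, 6, 7, 11, 4, 13, 14, 16, 2]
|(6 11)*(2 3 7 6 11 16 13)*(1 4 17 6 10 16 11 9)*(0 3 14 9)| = |(0 3 7 10 16 13 2 14 9 1 4 17 6 11)| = 14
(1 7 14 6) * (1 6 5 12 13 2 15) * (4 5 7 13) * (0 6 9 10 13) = (0 6 9 10 13 2 15 1)(4 5 12)(7 14) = [6, 0, 15, 3, 5, 12, 9, 14, 8, 10, 13, 11, 4, 2, 7, 1]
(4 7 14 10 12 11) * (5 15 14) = (4 7 5 15 14 10 12 11) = [0, 1, 2, 3, 7, 15, 6, 5, 8, 9, 12, 4, 11, 13, 10, 14]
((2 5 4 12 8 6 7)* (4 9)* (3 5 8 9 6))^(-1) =((2 8 3 5 6 7)(4 12 9))^(-1) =(2 7 6 5 3 8)(4 9 12)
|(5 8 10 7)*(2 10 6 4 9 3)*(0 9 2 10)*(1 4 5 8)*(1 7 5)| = 11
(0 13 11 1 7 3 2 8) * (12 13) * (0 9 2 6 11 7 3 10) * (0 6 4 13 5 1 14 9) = (0 12 5 1 3 4 13 7 10 6 11 14 9 2 8) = [12, 3, 8, 4, 13, 1, 11, 10, 0, 2, 6, 14, 5, 7, 9]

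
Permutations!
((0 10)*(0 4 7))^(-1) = (0 7 4 10)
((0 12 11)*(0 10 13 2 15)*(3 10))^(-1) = ((0 12 11 3 10 13 2 15))^(-1) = (0 15 2 13 10 3 11 12)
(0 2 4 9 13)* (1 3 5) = (0 2 4 9 13)(1 3 5) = [2, 3, 4, 5, 9, 1, 6, 7, 8, 13, 10, 11, 12, 0]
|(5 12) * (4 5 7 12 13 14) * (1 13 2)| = 6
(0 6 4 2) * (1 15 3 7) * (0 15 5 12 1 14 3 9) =(0 6 4 2 15 9)(1 5 12)(3 7 14) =[6, 5, 15, 7, 2, 12, 4, 14, 8, 0, 10, 11, 1, 13, 3, 9]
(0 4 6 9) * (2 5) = (0 4 6 9)(2 5) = [4, 1, 5, 3, 6, 2, 9, 7, 8, 0]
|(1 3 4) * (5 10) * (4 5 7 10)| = |(1 3 5 4)(7 10)| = 4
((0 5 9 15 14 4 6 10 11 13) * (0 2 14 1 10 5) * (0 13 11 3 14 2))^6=((0 13)(1 10 3 14 4 6 5 9 15))^6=(1 5 14)(3 15 6)(4 10 9)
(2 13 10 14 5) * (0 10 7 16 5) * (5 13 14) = [10, 1, 14, 3, 4, 2, 6, 16, 8, 9, 5, 11, 12, 7, 0, 15, 13] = (0 10 5 2 14)(7 16 13)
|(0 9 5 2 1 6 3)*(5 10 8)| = 9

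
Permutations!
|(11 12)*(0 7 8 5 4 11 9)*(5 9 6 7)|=9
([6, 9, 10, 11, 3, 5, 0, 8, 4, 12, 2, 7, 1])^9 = [6, 1, 10, 4, 8, 5, 0, 11, 7, 9, 2, 3, 12]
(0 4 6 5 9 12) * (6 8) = (0 4 8 6 5 9 12) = [4, 1, 2, 3, 8, 9, 5, 7, 6, 12, 10, 11, 0]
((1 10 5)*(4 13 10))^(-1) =(1 5 10 13 4)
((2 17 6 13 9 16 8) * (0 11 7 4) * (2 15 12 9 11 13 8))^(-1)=(0 4 7 11 13)(2 16 9 12 15 8 6 17)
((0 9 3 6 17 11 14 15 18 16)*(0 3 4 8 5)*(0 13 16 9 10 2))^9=(3 8 15 6 5 18 17 13 9 11 16 4 14)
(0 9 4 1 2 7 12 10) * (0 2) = (0 9 4 1)(2 7 12 10) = [9, 0, 7, 3, 1, 5, 6, 12, 8, 4, 2, 11, 10]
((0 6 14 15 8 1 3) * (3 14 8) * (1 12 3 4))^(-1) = (0 3 12 8 6)(1 4 15 14)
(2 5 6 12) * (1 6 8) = [0, 6, 5, 3, 4, 8, 12, 7, 1, 9, 10, 11, 2] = (1 6 12 2 5 8)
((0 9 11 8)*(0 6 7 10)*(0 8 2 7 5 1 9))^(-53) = ((1 9 11 2 7 10 8 6 5))^(-53) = (1 9 11 2 7 10 8 6 5)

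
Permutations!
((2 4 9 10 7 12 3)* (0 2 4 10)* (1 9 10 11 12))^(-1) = (0 9 1 7 10 4 3 12 11 2)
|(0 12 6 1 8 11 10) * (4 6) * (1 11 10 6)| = |(0 12 4 1 8 10)(6 11)| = 6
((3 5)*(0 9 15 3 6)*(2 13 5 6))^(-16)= ((0 9 15 3 6)(2 13 5))^(-16)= (0 6 3 15 9)(2 5 13)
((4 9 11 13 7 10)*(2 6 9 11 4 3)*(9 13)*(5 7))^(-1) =((2 6 13 5 7 10 3)(4 11 9))^(-1) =(2 3 10 7 5 13 6)(4 9 11)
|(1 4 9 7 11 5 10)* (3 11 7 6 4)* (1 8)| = |(1 3 11 5 10 8)(4 9 6)| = 6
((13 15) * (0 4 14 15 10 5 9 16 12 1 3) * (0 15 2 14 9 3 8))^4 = ((0 4 9 16 12 1 8)(2 14)(3 15 13 10 5))^4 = (0 12 4 1 9 8 16)(3 5 10 13 15)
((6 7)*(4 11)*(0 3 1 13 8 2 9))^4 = (0 8 3 2 1 9 13)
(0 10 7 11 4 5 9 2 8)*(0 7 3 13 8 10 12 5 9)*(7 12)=(0 7 11 4 9 2 10 3 13 8 12 5)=[7, 1, 10, 13, 9, 0, 6, 11, 12, 2, 3, 4, 5, 8]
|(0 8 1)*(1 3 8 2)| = |(0 2 1)(3 8)| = 6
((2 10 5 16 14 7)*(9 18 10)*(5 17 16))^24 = ((2 9 18 10 17 16 14 7))^24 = (18)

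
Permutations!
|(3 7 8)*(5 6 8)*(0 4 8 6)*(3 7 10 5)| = 7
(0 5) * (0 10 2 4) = (0 5 10 2 4) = [5, 1, 4, 3, 0, 10, 6, 7, 8, 9, 2]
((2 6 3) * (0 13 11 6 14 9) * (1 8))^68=((0 13 11 6 3 2 14 9)(1 8))^68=(0 3)(2 13)(6 9)(11 14)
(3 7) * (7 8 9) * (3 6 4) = (3 8 9 7 6 4) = [0, 1, 2, 8, 3, 5, 4, 6, 9, 7]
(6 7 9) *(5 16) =[0, 1, 2, 3, 4, 16, 7, 9, 8, 6, 10, 11, 12, 13, 14, 15, 5] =(5 16)(6 7 9)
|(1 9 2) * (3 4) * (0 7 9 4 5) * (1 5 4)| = |(0 7 9 2 5)(3 4)| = 10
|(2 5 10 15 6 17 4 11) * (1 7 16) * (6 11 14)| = |(1 7 16)(2 5 10 15 11)(4 14 6 17)| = 60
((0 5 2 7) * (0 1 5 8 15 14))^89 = (0 8 15 14)(1 5 2 7)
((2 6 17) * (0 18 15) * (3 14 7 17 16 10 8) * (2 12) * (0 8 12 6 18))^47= ((2 18 15 8 3 14 7 17 6 16 10 12))^47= (2 12 10 16 6 17 7 14 3 8 15 18)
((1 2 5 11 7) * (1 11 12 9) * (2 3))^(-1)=(1 9 12 5 2 3)(7 11)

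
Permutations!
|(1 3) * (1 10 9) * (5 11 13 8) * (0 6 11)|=|(0 6 11 13 8 5)(1 3 10 9)|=12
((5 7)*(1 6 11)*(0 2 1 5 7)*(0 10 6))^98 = ((0 2 1)(5 10 6 11))^98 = (0 1 2)(5 6)(10 11)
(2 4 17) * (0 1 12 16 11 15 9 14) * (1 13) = (0 13 1 12 16 11 15 9 14)(2 4 17) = [13, 12, 4, 3, 17, 5, 6, 7, 8, 14, 10, 15, 16, 1, 0, 9, 11, 2]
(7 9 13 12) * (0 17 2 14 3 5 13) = [17, 1, 14, 5, 4, 13, 6, 9, 8, 0, 10, 11, 7, 12, 3, 15, 16, 2] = (0 17 2 14 3 5 13 12 7 9)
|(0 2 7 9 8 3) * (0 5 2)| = 6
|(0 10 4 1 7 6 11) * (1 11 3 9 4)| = 9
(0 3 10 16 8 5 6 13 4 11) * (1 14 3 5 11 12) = (0 5 6 13 4 12 1 14 3 10 16 8 11) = [5, 14, 2, 10, 12, 6, 13, 7, 11, 9, 16, 0, 1, 4, 3, 15, 8]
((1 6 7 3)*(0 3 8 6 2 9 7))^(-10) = (0 8 9 1)(2 3 6 7)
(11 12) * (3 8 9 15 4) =(3 8 9 15 4)(11 12) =[0, 1, 2, 8, 3, 5, 6, 7, 9, 15, 10, 12, 11, 13, 14, 4]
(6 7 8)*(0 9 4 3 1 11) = [9, 11, 2, 1, 3, 5, 7, 8, 6, 4, 10, 0] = (0 9 4 3 1 11)(6 7 8)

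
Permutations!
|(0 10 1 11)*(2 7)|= |(0 10 1 11)(2 7)|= 4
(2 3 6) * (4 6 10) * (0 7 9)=(0 7 9)(2 3 10 4 6)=[7, 1, 3, 10, 6, 5, 2, 9, 8, 0, 4]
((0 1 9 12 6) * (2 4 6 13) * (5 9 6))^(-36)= ((0 1 6)(2 4 5 9 12 13))^(-36)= (13)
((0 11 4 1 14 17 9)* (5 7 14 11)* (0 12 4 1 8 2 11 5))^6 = (1 12 5 4 7 8 14 2 17 11 9)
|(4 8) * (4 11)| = |(4 8 11)| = 3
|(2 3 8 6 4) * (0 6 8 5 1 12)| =|(0 6 4 2 3 5 1 12)| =8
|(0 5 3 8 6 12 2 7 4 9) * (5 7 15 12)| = |(0 7 4 9)(2 15 12)(3 8 6 5)| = 12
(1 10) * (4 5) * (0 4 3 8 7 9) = (0 4 5 3 8 7 9)(1 10) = [4, 10, 2, 8, 5, 3, 6, 9, 7, 0, 1]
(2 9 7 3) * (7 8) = (2 9 8 7 3) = [0, 1, 9, 2, 4, 5, 6, 3, 7, 8]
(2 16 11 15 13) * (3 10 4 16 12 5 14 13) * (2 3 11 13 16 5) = (2 12)(3 10 4 5 14 16 13)(11 15) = [0, 1, 12, 10, 5, 14, 6, 7, 8, 9, 4, 15, 2, 3, 16, 11, 13]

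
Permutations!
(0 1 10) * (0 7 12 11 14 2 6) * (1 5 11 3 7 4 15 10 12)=(0 5 11 14 2 6)(1 12 3 7)(4 15 10)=[5, 12, 6, 7, 15, 11, 0, 1, 8, 9, 4, 14, 3, 13, 2, 10]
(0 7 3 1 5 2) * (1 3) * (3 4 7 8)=[8, 5, 0, 4, 7, 2, 6, 1, 3]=(0 8 3 4 7 1 5 2)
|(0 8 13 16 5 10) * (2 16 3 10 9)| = |(0 8 13 3 10)(2 16 5 9)| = 20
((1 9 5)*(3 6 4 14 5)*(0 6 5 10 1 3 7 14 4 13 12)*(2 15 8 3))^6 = ((0 6 13 12)(1 9 7 14 10)(2 15 8 3 5))^6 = (0 13)(1 9 7 14 10)(2 15 8 3 5)(6 12)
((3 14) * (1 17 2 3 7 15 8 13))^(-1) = (1 13 8 15 7 14 3 2 17)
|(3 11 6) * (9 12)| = |(3 11 6)(9 12)| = 6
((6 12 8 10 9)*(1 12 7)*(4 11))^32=(1 9 12 6 8 7 10)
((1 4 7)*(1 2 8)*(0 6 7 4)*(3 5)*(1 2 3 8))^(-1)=(0 1 2 8 5 3 7 6)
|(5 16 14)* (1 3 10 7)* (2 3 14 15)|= |(1 14 5 16 15 2 3 10 7)|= 9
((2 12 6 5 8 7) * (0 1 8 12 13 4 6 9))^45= ((0 1 8 7 2 13 4 6 5 12 9))^45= (0 1 8 7 2 13 4 6 5 12 9)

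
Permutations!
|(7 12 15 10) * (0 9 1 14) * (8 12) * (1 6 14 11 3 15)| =8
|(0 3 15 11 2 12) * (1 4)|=6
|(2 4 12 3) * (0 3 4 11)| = |(0 3 2 11)(4 12)| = 4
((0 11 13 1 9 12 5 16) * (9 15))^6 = (0 12 1)(5 15 11)(9 13 16)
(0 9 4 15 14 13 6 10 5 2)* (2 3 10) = (0 9 4 15 14 13 6 2)(3 10 5) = [9, 1, 0, 10, 15, 3, 2, 7, 8, 4, 5, 11, 12, 6, 13, 14]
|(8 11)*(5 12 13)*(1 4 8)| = 12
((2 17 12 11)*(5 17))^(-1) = ((2 5 17 12 11))^(-1) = (2 11 12 17 5)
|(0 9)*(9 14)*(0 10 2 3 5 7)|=8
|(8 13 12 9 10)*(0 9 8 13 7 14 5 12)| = 20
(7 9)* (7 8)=[0, 1, 2, 3, 4, 5, 6, 9, 7, 8]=(7 9 8)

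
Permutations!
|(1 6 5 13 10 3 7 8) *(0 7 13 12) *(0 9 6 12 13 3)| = 10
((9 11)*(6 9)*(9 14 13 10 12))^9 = ((6 14 13 10 12 9 11))^9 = (6 13 12 11 14 10 9)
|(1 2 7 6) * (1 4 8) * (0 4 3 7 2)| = 12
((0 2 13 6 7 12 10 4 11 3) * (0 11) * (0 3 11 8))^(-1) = ((0 2 13 6 7 12 10 4 3 8))^(-1) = (0 8 3 4 10 12 7 6 13 2)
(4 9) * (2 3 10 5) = (2 3 10 5)(4 9) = [0, 1, 3, 10, 9, 2, 6, 7, 8, 4, 5]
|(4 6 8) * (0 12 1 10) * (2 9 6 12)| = |(0 2 9 6 8 4 12 1 10)| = 9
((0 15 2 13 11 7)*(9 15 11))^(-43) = ((0 11 7)(2 13 9 15))^(-43) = (0 7 11)(2 13 9 15)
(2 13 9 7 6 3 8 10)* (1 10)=(1 10 2 13 9 7 6 3 8)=[0, 10, 13, 8, 4, 5, 3, 6, 1, 7, 2, 11, 12, 9]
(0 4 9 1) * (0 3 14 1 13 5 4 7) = (0 7)(1 3 14)(4 9 13 5) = [7, 3, 2, 14, 9, 4, 6, 0, 8, 13, 10, 11, 12, 5, 1]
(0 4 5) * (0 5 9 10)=(0 4 9 10)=[4, 1, 2, 3, 9, 5, 6, 7, 8, 10, 0]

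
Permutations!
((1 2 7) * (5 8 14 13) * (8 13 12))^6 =((1 2 7)(5 13)(8 14 12))^6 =(14)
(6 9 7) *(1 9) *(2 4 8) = (1 9 7 6)(2 4 8) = [0, 9, 4, 3, 8, 5, 1, 6, 2, 7]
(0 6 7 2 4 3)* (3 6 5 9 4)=(0 5 9 4 6 7 2 3)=[5, 1, 3, 0, 6, 9, 7, 2, 8, 4]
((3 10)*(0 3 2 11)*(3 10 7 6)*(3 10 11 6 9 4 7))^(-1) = (0 11)(2 10 6)(4 9 7) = ((0 11)(2 6 10)(4 7 9))^(-1)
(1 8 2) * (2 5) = (1 8 5 2) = [0, 8, 1, 3, 4, 2, 6, 7, 5]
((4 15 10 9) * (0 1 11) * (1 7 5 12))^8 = ((0 7 5 12 1 11)(4 15 10 9))^8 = (15)(0 5 1)(7 12 11)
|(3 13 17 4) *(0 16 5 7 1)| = 20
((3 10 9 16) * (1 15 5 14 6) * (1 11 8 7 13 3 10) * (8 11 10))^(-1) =((1 15 5 14 6 10 9 16 8 7 13 3))^(-1) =(1 3 13 7 8 16 9 10 6 14 5 15)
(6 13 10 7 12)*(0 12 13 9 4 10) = (0 12 6 9 4 10 7 13) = [12, 1, 2, 3, 10, 5, 9, 13, 8, 4, 7, 11, 6, 0]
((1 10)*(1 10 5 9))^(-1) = (10)(1 9 5) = ((10)(1 5 9))^(-1)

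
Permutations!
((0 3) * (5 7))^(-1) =((0 3)(5 7))^(-1) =(0 3)(5 7)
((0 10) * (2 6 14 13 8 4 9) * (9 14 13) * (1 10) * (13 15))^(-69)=((0 1 10)(2 6 15 13 8 4 14 9))^(-69)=(2 13 14 6 8 9 15 4)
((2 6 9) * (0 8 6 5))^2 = ((0 8 6 9 2 5))^2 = (0 6 2)(5 8 9)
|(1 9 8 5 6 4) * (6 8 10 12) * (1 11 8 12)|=6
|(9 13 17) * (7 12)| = 6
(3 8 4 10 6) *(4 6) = (3 8 6)(4 10) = [0, 1, 2, 8, 10, 5, 3, 7, 6, 9, 4]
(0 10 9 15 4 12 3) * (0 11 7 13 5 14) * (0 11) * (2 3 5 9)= (0 10 2 3)(4 12 5 14 11 7 13 9 15)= [10, 1, 3, 0, 12, 14, 6, 13, 8, 15, 2, 7, 5, 9, 11, 4]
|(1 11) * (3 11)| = 3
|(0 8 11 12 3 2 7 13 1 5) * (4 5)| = |(0 8 11 12 3 2 7 13 1 4 5)| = 11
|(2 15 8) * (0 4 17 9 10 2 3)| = 9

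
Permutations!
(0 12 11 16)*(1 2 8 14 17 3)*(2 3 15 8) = (0 12 11 16)(1 3)(8 14 17 15) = [12, 3, 2, 1, 4, 5, 6, 7, 14, 9, 10, 16, 11, 13, 17, 8, 0, 15]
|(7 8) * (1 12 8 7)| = |(1 12 8)| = 3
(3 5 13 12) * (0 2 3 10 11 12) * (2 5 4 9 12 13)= (0 5 2 3 4 9 12 10 11 13)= [5, 1, 3, 4, 9, 2, 6, 7, 8, 12, 11, 13, 10, 0]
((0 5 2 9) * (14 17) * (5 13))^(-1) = (0 9 2 5 13)(14 17)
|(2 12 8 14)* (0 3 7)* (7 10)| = |(0 3 10 7)(2 12 8 14)| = 4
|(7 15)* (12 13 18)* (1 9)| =|(1 9)(7 15)(12 13 18)| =6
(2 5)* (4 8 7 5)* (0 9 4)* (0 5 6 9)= (2 5)(4 8 7 6 9)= [0, 1, 5, 3, 8, 2, 9, 6, 7, 4]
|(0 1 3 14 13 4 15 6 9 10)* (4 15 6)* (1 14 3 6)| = |(0 14 13 15 4 1 6 9 10)| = 9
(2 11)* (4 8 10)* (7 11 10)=(2 10 4 8 7 11)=[0, 1, 10, 3, 8, 5, 6, 11, 7, 9, 4, 2]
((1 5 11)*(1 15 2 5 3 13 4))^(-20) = ((1 3 13 4)(2 5 11 15))^(-20) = (15)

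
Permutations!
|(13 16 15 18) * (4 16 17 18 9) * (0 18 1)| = |(0 18 13 17 1)(4 16 15 9)| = 20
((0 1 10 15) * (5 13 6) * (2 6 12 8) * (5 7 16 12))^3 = (0 15 10 1)(2 16)(5 13)(6 12)(7 8)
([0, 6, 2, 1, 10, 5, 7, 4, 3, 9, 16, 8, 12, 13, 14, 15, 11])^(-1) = (1 3 8 11 16 10 4 7 6)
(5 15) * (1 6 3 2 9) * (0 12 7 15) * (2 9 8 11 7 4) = (0 12 4 2 8 11 7 15 5)(1 6 3 9) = [12, 6, 8, 9, 2, 0, 3, 15, 11, 1, 10, 7, 4, 13, 14, 5]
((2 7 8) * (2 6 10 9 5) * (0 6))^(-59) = ((0 6 10 9 5 2 7 8))^(-59) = (0 2 10 8 5 6 7 9)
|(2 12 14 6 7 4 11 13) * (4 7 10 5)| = |(2 12 14 6 10 5 4 11 13)| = 9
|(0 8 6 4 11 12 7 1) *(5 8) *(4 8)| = |(0 5 4 11 12 7 1)(6 8)| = 14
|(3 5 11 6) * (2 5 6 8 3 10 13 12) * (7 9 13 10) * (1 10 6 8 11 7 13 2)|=20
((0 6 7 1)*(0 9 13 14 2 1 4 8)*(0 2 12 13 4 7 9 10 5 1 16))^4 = ((0 6 9 4 8 2 16)(1 10 5)(12 13 14))^4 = (0 8 6 2 9 16 4)(1 10 5)(12 13 14)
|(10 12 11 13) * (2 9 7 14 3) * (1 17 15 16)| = |(1 17 15 16)(2 9 7 14 3)(10 12 11 13)| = 20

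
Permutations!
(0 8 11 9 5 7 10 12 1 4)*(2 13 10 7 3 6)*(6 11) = [8, 4, 13, 11, 0, 3, 2, 7, 6, 5, 12, 9, 1, 10] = (0 8 6 2 13 10 12 1 4)(3 11 9 5)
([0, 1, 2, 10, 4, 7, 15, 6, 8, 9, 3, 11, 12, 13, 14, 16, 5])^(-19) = [0, 1, 2, 10, 4, 7, 15, 6, 8, 9, 3, 11, 12, 13, 14, 16, 5]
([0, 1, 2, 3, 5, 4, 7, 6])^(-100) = (7)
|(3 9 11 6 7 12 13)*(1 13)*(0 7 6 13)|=|(0 7 12 1)(3 9 11 13)|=4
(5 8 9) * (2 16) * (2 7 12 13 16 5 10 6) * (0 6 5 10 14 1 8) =(0 6 2 10 5)(1 8 9 14)(7 12 13 16) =[6, 8, 10, 3, 4, 0, 2, 12, 9, 14, 5, 11, 13, 16, 1, 15, 7]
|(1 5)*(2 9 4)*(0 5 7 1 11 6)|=12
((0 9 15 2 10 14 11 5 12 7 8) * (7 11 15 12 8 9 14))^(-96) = (0 2 9 5 14 10 12 8 15 7 11)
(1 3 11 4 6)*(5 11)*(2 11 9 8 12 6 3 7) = [0, 7, 11, 5, 3, 9, 1, 2, 12, 8, 10, 4, 6] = (1 7 2 11 4 3 5 9 8 12 6)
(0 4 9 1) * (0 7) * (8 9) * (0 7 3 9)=(0 4 8)(1 3 9)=[4, 3, 2, 9, 8, 5, 6, 7, 0, 1]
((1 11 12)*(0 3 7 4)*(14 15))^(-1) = (0 4 7 3)(1 12 11)(14 15) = ((0 3 7 4)(1 11 12)(14 15))^(-1)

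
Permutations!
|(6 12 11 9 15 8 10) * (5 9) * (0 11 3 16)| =11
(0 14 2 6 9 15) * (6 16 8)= (0 14 2 16 8 6 9 15)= [14, 1, 16, 3, 4, 5, 9, 7, 6, 15, 10, 11, 12, 13, 2, 0, 8]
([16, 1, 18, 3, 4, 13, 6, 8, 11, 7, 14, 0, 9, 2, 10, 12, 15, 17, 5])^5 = [7, 1, 18, 3, 4, 13, 6, 15, 12, 16, 14, 9, 0, 2, 10, 11, 8, 17, 5]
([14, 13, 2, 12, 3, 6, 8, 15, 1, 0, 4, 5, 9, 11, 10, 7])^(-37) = (0 12 4 14 9 3 10)(1 8 6 5 11 13)(7 15)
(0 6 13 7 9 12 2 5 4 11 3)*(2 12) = (0 6 13 7 9 2 5 4 11 3) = [6, 1, 5, 0, 11, 4, 13, 9, 8, 2, 10, 3, 12, 7]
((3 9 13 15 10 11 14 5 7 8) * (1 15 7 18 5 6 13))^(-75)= ((1 15 10 11 14 6 13 7 8 3 9)(5 18))^(-75)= (1 10 14 13 8 9 15 11 6 7 3)(5 18)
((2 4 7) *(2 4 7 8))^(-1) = (2 8 4 7) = ((2 7 4 8))^(-1)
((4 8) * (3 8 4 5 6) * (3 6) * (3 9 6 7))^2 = ((3 8 5 9 6 7))^2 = (3 5 6)(7 8 9)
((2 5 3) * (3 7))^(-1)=(2 3 7 5)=((2 5 7 3))^(-1)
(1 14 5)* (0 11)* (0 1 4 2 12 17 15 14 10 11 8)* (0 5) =(0 8 5 4 2 12 17 15 14)(1 10 11) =[8, 10, 12, 3, 2, 4, 6, 7, 5, 9, 11, 1, 17, 13, 0, 14, 16, 15]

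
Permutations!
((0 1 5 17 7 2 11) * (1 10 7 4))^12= ((0 10 7 2 11)(1 5 17 4))^12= (17)(0 7 11 10 2)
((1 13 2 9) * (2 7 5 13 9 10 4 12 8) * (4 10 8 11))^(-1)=(1 9)(2 8)(4 11 12)(5 7 13)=((1 9)(2 8)(4 12 11)(5 13 7))^(-1)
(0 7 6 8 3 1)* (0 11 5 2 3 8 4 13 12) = (0 7 6 4 13 12)(1 11 5 2 3) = [7, 11, 3, 1, 13, 2, 4, 6, 8, 9, 10, 5, 0, 12]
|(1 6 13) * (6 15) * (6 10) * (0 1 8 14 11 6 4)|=5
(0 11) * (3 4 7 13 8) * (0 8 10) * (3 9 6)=(0 11 8 9 6 3 4 7 13 10)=[11, 1, 2, 4, 7, 5, 3, 13, 9, 6, 0, 8, 12, 10]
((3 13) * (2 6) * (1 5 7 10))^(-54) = (13)(1 7)(5 10)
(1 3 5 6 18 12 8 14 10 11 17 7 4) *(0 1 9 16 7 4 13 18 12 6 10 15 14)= [1, 3, 2, 5, 9, 10, 12, 13, 0, 16, 11, 17, 8, 18, 15, 14, 7, 4, 6]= (0 1 3 5 10 11 17 4 9 16 7 13 18 6 12 8)(14 15)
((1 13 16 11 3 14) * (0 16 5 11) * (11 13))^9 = (0 16)(1 11 3 14)(5 13)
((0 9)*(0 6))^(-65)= (0 9 6)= ((0 9 6))^(-65)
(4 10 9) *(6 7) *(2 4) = (2 4 10 9)(6 7) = [0, 1, 4, 3, 10, 5, 7, 6, 8, 2, 9]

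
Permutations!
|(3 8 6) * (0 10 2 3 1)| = 7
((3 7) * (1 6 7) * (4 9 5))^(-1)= (1 3 7 6)(4 5 9)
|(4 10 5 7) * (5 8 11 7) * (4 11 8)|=2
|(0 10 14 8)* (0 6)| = 5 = |(0 10 14 8 6)|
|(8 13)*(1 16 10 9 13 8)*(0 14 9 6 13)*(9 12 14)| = |(0 9)(1 16 10 6 13)(12 14)| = 10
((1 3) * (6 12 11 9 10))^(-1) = (1 3)(6 10 9 11 12)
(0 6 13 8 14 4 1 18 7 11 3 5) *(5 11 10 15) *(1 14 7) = (0 6 13 8 7 10 15 5)(1 18)(3 11)(4 14) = [6, 18, 2, 11, 14, 0, 13, 10, 7, 9, 15, 3, 12, 8, 4, 5, 16, 17, 1]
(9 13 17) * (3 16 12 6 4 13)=(3 16 12 6 4 13 17 9)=[0, 1, 2, 16, 13, 5, 4, 7, 8, 3, 10, 11, 6, 17, 14, 15, 12, 9]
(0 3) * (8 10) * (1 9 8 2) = (0 3)(1 9 8 10 2) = [3, 9, 1, 0, 4, 5, 6, 7, 10, 8, 2]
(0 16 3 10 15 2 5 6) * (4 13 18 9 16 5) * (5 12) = (0 12 5 6)(2 4 13 18 9 16 3 10 15) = [12, 1, 4, 10, 13, 6, 0, 7, 8, 16, 15, 11, 5, 18, 14, 2, 3, 17, 9]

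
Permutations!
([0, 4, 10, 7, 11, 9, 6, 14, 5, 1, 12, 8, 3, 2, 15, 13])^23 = [0, 9, 13, 12, 1, 8, 6, 3, 11, 5, 2, 4, 10, 15, 7, 14]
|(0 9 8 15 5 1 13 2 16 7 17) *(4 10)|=22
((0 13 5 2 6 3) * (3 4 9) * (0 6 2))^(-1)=((0 13 5)(3 6 4 9))^(-1)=(0 5 13)(3 9 4 6)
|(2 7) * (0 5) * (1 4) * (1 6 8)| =|(0 5)(1 4 6 8)(2 7)| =4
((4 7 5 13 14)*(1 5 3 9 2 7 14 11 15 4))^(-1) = ((1 5 13 11 15 4 14)(2 7 3 9))^(-1) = (1 14 4 15 11 13 5)(2 9 3 7)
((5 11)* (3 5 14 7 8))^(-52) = ((3 5 11 14 7 8))^(-52) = (3 11 7)(5 14 8)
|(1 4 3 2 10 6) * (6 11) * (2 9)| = 8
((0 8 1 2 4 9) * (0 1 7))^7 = (0 8 7)(1 9 4 2)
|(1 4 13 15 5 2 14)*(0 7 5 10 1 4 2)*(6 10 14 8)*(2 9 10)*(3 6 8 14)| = 21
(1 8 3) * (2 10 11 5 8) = (1 2 10 11 5 8 3) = [0, 2, 10, 1, 4, 8, 6, 7, 3, 9, 11, 5]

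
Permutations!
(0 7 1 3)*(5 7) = (0 5 7 1 3) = [5, 3, 2, 0, 4, 7, 6, 1]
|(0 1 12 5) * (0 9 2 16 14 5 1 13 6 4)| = 20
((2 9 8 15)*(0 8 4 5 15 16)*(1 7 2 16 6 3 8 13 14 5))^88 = (0 15 14)(1 9 7 4 2)(3 8 6)(5 13 16)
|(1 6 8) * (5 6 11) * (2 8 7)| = 7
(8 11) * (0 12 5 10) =[12, 1, 2, 3, 4, 10, 6, 7, 11, 9, 0, 8, 5] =(0 12 5 10)(8 11)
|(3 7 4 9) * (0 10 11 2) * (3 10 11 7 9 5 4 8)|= 30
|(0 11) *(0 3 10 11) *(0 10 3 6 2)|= 5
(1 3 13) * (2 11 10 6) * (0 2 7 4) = (0 2 11 10 6 7 4)(1 3 13) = [2, 3, 11, 13, 0, 5, 7, 4, 8, 9, 6, 10, 12, 1]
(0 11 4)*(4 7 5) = (0 11 7 5 4) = [11, 1, 2, 3, 0, 4, 6, 5, 8, 9, 10, 7]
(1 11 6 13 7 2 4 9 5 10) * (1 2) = (1 11 6 13 7)(2 4 9 5 10) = [0, 11, 4, 3, 9, 10, 13, 1, 8, 5, 2, 6, 12, 7]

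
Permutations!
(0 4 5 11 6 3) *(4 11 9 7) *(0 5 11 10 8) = (0 10 8)(3 5 9 7 4 11 6) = [10, 1, 2, 5, 11, 9, 3, 4, 0, 7, 8, 6]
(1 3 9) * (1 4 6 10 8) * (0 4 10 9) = [4, 3, 2, 0, 6, 5, 9, 7, 1, 10, 8] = (0 4 6 9 10 8 1 3)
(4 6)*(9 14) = (4 6)(9 14) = [0, 1, 2, 3, 6, 5, 4, 7, 8, 14, 10, 11, 12, 13, 9]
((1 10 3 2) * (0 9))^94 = ((0 9)(1 10 3 2))^94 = (1 3)(2 10)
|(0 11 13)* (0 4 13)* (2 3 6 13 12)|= |(0 11)(2 3 6 13 4 12)|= 6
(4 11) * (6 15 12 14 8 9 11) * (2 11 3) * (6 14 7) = [0, 1, 11, 2, 14, 5, 15, 6, 9, 3, 10, 4, 7, 13, 8, 12] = (2 11 4 14 8 9 3)(6 15 12 7)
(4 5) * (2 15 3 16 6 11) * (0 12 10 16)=(0 12 10 16 6 11 2 15 3)(4 5)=[12, 1, 15, 0, 5, 4, 11, 7, 8, 9, 16, 2, 10, 13, 14, 3, 6]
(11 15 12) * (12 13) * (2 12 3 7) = (2 12 11 15 13 3 7) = [0, 1, 12, 7, 4, 5, 6, 2, 8, 9, 10, 15, 11, 3, 14, 13]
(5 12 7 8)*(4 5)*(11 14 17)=(4 5 12 7 8)(11 14 17)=[0, 1, 2, 3, 5, 12, 6, 8, 4, 9, 10, 14, 7, 13, 17, 15, 16, 11]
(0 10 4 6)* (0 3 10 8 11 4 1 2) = (0 8 11 4 6 3 10 1 2) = [8, 2, 0, 10, 6, 5, 3, 7, 11, 9, 1, 4]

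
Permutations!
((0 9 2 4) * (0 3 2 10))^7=((0 9 10)(2 4 3))^7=(0 9 10)(2 4 3)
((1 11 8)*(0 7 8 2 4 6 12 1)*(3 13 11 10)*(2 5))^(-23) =((0 7 8)(1 10 3 13 11 5 2 4 6 12))^(-23) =(0 7 8)(1 4 11 10 6 5 3 12 2 13)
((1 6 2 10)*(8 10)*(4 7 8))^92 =((1 6 2 4 7 8 10))^92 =(1 6 2 4 7 8 10)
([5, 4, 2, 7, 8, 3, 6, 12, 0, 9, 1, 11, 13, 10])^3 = [7, 0, 2, 13, 5, 12, 6, 10, 3, 9, 8, 11, 1, 4]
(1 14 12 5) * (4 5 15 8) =(1 14 12 15 8 4 5) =[0, 14, 2, 3, 5, 1, 6, 7, 4, 9, 10, 11, 15, 13, 12, 8]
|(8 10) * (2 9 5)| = 6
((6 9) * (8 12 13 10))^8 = ((6 9)(8 12 13 10))^8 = (13)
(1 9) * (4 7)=(1 9)(4 7)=[0, 9, 2, 3, 7, 5, 6, 4, 8, 1]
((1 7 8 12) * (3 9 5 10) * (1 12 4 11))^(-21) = ((12)(1 7 8 4 11)(3 9 5 10))^(-21) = (12)(1 11 4 8 7)(3 10 5 9)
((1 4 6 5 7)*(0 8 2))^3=((0 8 2)(1 4 6 5 7))^3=(8)(1 5 4 7 6)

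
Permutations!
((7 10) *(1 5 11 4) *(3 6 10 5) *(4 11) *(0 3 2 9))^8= ((11)(0 3 6 10 7 5 4 1 2 9))^8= (11)(0 2 4 7 6)(1 5 10 3 9)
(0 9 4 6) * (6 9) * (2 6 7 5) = (0 7 5 2 6)(4 9) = [7, 1, 6, 3, 9, 2, 0, 5, 8, 4]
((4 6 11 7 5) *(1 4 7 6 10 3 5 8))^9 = ((1 4 10 3 5 7 8)(6 11))^9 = (1 10 5 8 4 3 7)(6 11)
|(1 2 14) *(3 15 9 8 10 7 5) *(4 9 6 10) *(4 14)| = 6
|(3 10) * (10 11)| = 3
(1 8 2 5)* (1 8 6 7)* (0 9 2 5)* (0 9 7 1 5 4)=(0 7 5 8 4)(1 6)(2 9)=[7, 6, 9, 3, 0, 8, 1, 5, 4, 2]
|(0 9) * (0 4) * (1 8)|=|(0 9 4)(1 8)|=6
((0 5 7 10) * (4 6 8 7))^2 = (0 4 8 10 5 6 7)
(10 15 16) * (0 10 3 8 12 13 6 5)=(0 10 15 16 3 8 12 13 6 5)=[10, 1, 2, 8, 4, 0, 5, 7, 12, 9, 15, 11, 13, 6, 14, 16, 3]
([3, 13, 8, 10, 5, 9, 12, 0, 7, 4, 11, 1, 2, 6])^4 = (0 1 2 3 13 8 10 6 7 11 12)(4 5 9)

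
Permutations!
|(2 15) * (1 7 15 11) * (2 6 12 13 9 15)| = |(1 7 2 11)(6 12 13 9 15)| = 20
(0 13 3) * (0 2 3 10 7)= [13, 1, 3, 2, 4, 5, 6, 0, 8, 9, 7, 11, 12, 10]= (0 13 10 7)(2 3)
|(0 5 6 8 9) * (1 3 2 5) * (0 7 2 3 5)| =8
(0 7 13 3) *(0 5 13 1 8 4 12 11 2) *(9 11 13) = [7, 8, 0, 5, 12, 9, 6, 1, 4, 11, 10, 2, 13, 3] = (0 7 1 8 4 12 13 3 5 9 11 2)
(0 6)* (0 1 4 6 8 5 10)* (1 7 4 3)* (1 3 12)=(0 8 5 10)(1 12)(4 6 7)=[8, 12, 2, 3, 6, 10, 7, 4, 5, 9, 0, 11, 1]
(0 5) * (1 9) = [5, 9, 2, 3, 4, 0, 6, 7, 8, 1] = (0 5)(1 9)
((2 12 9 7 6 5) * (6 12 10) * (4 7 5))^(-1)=((2 10 6 4 7 12 9 5))^(-1)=(2 5 9 12 7 4 6 10)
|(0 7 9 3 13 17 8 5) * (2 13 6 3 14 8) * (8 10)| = 42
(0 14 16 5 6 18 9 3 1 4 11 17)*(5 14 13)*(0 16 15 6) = (0 13 5)(1 4 11 17 16 14 15 6 18 9 3) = [13, 4, 2, 1, 11, 0, 18, 7, 8, 3, 10, 17, 12, 5, 15, 6, 14, 16, 9]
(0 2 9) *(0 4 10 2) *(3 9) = [0, 1, 3, 9, 10, 5, 6, 7, 8, 4, 2] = (2 3 9 4 10)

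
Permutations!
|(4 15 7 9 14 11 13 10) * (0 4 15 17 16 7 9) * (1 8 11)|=40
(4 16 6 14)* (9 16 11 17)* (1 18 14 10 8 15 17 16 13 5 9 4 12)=(1 18 14 12)(4 11 16 6 10 8 15 17)(5 9 13)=[0, 18, 2, 3, 11, 9, 10, 7, 15, 13, 8, 16, 1, 5, 12, 17, 6, 4, 14]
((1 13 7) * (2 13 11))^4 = (1 7 13 2 11)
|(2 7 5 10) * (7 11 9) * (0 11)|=7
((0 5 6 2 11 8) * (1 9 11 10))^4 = ((0 5 6 2 10 1 9 11 8))^4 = (0 10 8 2 11 6 9 5 1)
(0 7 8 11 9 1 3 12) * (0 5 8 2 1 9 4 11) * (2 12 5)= [7, 3, 1, 5, 11, 8, 6, 12, 0, 9, 10, 4, 2]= (0 7 12 2 1 3 5 8)(4 11)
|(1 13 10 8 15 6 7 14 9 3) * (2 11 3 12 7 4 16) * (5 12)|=|(1 13 10 8 15 6 4 16 2 11 3)(5 12 7 14 9)|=55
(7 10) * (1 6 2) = (1 6 2)(7 10) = [0, 6, 1, 3, 4, 5, 2, 10, 8, 9, 7]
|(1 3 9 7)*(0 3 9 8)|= |(0 3 8)(1 9 7)|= 3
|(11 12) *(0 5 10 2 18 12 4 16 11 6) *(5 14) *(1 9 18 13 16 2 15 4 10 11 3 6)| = |(0 14 5 11 10 15 4 2 13 16 3 6)(1 9 18 12)| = 12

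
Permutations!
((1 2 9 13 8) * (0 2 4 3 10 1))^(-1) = (0 8 13 9 2)(1 10 3 4)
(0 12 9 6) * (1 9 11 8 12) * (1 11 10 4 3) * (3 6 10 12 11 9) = (12)(0 9 10 4 6)(1 3)(8 11) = [9, 3, 2, 1, 6, 5, 0, 7, 11, 10, 4, 8, 12]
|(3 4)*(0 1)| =|(0 1)(3 4)| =2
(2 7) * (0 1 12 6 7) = (0 1 12 6 7 2) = [1, 12, 0, 3, 4, 5, 7, 2, 8, 9, 10, 11, 6]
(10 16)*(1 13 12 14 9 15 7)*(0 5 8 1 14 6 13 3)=(0 5 8 1 3)(6 13 12)(7 14 9 15)(10 16)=[5, 3, 2, 0, 4, 8, 13, 14, 1, 15, 16, 11, 6, 12, 9, 7, 10]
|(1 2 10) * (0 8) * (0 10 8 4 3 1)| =|(0 4 3 1 2 8 10)| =7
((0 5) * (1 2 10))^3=(10)(0 5)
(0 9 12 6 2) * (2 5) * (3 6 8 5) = (0 9 12 8 5 2)(3 6) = [9, 1, 0, 6, 4, 2, 3, 7, 5, 12, 10, 11, 8]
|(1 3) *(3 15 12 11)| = |(1 15 12 11 3)| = 5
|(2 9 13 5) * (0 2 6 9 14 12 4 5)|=|(0 2 14 12 4 5 6 9 13)|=9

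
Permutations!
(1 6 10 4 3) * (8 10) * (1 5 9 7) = (1 6 8 10 4 3 5 9 7) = [0, 6, 2, 5, 3, 9, 8, 1, 10, 7, 4]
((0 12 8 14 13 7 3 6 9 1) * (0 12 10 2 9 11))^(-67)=((0 10 2 9 1 12 8 14 13 7 3 6 11))^(-67)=(0 6 7 14 12 9 10 11 3 13 8 1 2)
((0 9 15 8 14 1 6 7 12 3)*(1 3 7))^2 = ((0 9 15 8 14 3)(1 6)(7 12))^2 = (0 15 14)(3 9 8)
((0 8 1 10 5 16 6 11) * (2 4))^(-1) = (0 11 6 16 5 10 1 8)(2 4)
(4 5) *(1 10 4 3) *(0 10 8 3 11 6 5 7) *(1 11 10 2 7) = [2, 8, 7, 11, 1, 10, 5, 0, 3, 9, 4, 6] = (0 2 7)(1 8 3 11 6 5 10 4)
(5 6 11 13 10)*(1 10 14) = (1 10 5 6 11 13 14) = [0, 10, 2, 3, 4, 6, 11, 7, 8, 9, 5, 13, 12, 14, 1]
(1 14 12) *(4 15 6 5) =(1 14 12)(4 15 6 5) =[0, 14, 2, 3, 15, 4, 5, 7, 8, 9, 10, 11, 1, 13, 12, 6]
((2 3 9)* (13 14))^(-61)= (2 9 3)(13 14)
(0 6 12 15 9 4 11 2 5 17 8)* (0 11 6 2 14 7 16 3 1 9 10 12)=(0 2 5 17 8 11 14 7 16 3 1 9 4 6)(10 12 15)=[2, 9, 5, 1, 6, 17, 0, 16, 11, 4, 12, 14, 15, 13, 7, 10, 3, 8]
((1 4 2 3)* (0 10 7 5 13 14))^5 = ((0 10 7 5 13 14)(1 4 2 3))^5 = (0 14 13 5 7 10)(1 4 2 3)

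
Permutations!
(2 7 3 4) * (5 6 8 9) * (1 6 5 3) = (1 6 8 9 3 4 2 7) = [0, 6, 7, 4, 2, 5, 8, 1, 9, 3]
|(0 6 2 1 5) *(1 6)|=6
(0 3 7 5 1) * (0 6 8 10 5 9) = (0 3 7 9)(1 6 8 10 5) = [3, 6, 2, 7, 4, 1, 8, 9, 10, 0, 5]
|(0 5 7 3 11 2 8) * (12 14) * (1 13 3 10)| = |(0 5 7 10 1 13 3 11 2 8)(12 14)| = 10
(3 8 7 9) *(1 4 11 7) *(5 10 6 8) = (1 4 11 7 9 3 5 10 6 8) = [0, 4, 2, 5, 11, 10, 8, 9, 1, 3, 6, 7]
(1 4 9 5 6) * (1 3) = (1 4 9 5 6 3) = [0, 4, 2, 1, 9, 6, 3, 7, 8, 5]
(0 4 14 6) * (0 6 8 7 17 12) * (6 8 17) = (0 4 14 17 12)(6 8 7) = [4, 1, 2, 3, 14, 5, 8, 6, 7, 9, 10, 11, 0, 13, 17, 15, 16, 12]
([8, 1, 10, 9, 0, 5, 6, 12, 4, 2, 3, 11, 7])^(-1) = [4, 1, 9, 10, 8, 5, 6, 12, 0, 3, 2, 11, 7]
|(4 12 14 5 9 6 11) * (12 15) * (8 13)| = |(4 15 12 14 5 9 6 11)(8 13)| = 8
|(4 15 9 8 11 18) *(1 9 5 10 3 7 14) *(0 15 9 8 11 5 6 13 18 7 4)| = |(0 15 6 13 18)(1 8 5 10 3 4 9 11 7 14)| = 10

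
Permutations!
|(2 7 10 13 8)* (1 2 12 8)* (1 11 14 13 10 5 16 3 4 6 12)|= 30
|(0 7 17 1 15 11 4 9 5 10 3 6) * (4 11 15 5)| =8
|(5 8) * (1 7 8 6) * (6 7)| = 6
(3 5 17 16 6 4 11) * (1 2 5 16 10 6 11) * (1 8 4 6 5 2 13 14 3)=[0, 13, 2, 16, 8, 17, 6, 7, 4, 9, 5, 1, 12, 14, 3, 15, 11, 10]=(1 13 14 3 16 11)(4 8)(5 17 10)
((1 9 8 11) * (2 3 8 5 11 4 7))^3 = ((1 9 5 11)(2 3 8 4 7))^3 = (1 11 5 9)(2 4 3 7 8)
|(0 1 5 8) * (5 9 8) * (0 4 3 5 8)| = |(0 1 9)(3 5 8 4)| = 12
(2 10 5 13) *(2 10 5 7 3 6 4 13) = (2 5)(3 6 4 13 10 7) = [0, 1, 5, 6, 13, 2, 4, 3, 8, 9, 7, 11, 12, 10]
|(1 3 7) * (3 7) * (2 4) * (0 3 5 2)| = 10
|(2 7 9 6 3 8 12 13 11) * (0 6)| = 10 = |(0 6 3 8 12 13 11 2 7 9)|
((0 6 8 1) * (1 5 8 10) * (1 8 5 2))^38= ((0 6 10 8 2 1))^38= (0 10 2)(1 6 8)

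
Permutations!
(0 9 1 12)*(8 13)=[9, 12, 2, 3, 4, 5, 6, 7, 13, 1, 10, 11, 0, 8]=(0 9 1 12)(8 13)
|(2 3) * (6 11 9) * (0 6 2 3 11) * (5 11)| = 4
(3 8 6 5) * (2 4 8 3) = [0, 1, 4, 3, 8, 2, 5, 7, 6] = (2 4 8 6 5)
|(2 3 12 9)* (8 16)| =4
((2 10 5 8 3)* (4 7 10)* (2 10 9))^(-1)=((2 4 7 9)(3 10 5 8))^(-1)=(2 9 7 4)(3 8 5 10)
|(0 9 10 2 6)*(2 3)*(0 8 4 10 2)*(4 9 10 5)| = 12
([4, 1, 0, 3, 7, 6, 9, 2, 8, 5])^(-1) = (0 2 7 4)(5 9 6)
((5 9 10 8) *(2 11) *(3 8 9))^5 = ((2 11)(3 8 5)(9 10))^5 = (2 11)(3 5 8)(9 10)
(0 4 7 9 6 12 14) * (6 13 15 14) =(0 4 7 9 13 15 14)(6 12) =[4, 1, 2, 3, 7, 5, 12, 9, 8, 13, 10, 11, 6, 15, 0, 14]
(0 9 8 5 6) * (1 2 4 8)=(0 9 1 2 4 8 5 6)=[9, 2, 4, 3, 8, 6, 0, 7, 5, 1]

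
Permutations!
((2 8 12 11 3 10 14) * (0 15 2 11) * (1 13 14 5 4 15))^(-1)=(0 12 8 2 15 4 5 10 3 11 14 13 1)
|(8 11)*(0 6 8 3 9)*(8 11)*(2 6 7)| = |(0 7 2 6 11 3 9)| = 7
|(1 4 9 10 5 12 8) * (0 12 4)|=|(0 12 8 1)(4 9 10 5)|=4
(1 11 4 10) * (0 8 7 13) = [8, 11, 2, 3, 10, 5, 6, 13, 7, 9, 1, 4, 12, 0] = (0 8 7 13)(1 11 4 10)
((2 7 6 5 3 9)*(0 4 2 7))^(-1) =((0 4 2)(3 9 7 6 5))^(-1) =(0 2 4)(3 5 6 7 9)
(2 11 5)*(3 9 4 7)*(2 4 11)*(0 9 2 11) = (0 9)(2 11 5 4 7 3) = [9, 1, 11, 2, 7, 4, 6, 3, 8, 0, 10, 5]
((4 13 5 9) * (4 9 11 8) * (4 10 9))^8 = ((4 13 5 11 8 10 9))^8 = (4 13 5 11 8 10 9)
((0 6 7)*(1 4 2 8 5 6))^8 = (8) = ((0 1 4 2 8 5 6 7))^8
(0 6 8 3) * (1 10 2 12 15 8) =(0 6 1 10 2 12 15 8 3) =[6, 10, 12, 0, 4, 5, 1, 7, 3, 9, 2, 11, 15, 13, 14, 8]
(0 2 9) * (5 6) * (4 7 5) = (0 2 9)(4 7 5 6) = [2, 1, 9, 3, 7, 6, 4, 5, 8, 0]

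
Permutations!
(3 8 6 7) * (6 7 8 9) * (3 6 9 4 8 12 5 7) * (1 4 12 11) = (1 4 8 3 12 5 7 6 11) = [0, 4, 2, 12, 8, 7, 11, 6, 3, 9, 10, 1, 5]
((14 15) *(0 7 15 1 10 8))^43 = (0 7 15 14 1 10 8)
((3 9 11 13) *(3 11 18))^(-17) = (3 9 18)(11 13)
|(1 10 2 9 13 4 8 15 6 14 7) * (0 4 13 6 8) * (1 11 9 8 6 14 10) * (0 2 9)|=11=|(0 4 2 8 15 6 10 9 14 7 11)|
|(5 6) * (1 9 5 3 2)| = |(1 9 5 6 3 2)| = 6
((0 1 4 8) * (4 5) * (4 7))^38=((0 1 5 7 4 8))^38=(0 5 4)(1 7 8)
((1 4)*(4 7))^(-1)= ((1 7 4))^(-1)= (1 4 7)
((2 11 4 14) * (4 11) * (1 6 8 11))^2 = (1 8)(2 14 4)(6 11)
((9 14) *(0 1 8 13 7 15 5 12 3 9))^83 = (0 5 1 12 8 3 13 9 7 14 15)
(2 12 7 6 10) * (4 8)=(2 12 7 6 10)(4 8)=[0, 1, 12, 3, 8, 5, 10, 6, 4, 9, 2, 11, 7]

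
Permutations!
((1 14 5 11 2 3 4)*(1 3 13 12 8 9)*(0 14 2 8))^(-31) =((0 14 5 11 8 9 1 2 13 12)(3 4))^(-31) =(0 12 13 2 1 9 8 11 5 14)(3 4)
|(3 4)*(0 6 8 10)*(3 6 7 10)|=12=|(0 7 10)(3 4 6 8)|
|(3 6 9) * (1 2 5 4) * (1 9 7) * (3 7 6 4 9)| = 10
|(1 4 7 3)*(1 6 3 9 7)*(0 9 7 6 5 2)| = 6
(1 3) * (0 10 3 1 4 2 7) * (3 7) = (0 10 7)(2 3 4) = [10, 1, 3, 4, 2, 5, 6, 0, 8, 9, 7]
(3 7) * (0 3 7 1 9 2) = (0 3 1 9 2) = [3, 9, 0, 1, 4, 5, 6, 7, 8, 2]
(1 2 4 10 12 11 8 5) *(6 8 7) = [0, 2, 4, 3, 10, 1, 8, 6, 5, 9, 12, 7, 11] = (1 2 4 10 12 11 7 6 8 5)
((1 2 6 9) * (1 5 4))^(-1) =((1 2 6 9 5 4))^(-1) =(1 4 5 9 6 2)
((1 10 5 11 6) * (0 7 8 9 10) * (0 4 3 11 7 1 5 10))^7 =(0 7 11 1 8 6 4 9 5 3)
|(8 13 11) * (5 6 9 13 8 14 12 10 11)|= 4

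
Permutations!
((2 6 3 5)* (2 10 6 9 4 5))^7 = (10)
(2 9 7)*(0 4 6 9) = (0 4 6 9 7 2) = [4, 1, 0, 3, 6, 5, 9, 2, 8, 7]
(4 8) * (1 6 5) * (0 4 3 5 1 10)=(0 4 8 3 5 10)(1 6)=[4, 6, 2, 5, 8, 10, 1, 7, 3, 9, 0]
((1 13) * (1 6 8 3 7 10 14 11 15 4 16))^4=((1 13 6 8 3 7 10 14 11 15 4 16))^4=(1 3 11)(4 6 10)(7 15 13)(8 14 16)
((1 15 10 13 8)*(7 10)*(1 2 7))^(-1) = (1 15)(2 8 13 10 7)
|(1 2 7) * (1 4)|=4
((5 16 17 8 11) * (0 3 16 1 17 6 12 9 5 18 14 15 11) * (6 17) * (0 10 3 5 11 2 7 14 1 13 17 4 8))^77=((0 5 13 17)(1 6 12 9 11 18)(2 7 14 15)(3 16 4 8 10))^77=(0 5 13 17)(1 18 11 9 12 6)(2 7 14 15)(3 4 10 16 8)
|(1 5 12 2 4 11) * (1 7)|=7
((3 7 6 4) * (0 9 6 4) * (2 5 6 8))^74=(0 8 5)(2 6 9)(3 4 7)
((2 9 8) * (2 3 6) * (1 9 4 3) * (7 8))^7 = ((1 9 7 8)(2 4 3 6))^7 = (1 8 7 9)(2 6 3 4)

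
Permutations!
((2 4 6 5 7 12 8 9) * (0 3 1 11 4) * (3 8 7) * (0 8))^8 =(12)(1 4 5)(2 9 8)(3 11 6) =((1 11 4 6 5 3)(2 8 9)(7 12))^8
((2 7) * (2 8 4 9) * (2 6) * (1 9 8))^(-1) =((1 9 6 2 7)(4 8))^(-1) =(1 7 2 6 9)(4 8)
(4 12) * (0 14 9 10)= [14, 1, 2, 3, 12, 5, 6, 7, 8, 10, 0, 11, 4, 13, 9]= (0 14 9 10)(4 12)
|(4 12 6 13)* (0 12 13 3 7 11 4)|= 8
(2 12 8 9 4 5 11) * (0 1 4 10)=[1, 4, 12, 3, 5, 11, 6, 7, 9, 10, 0, 2, 8]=(0 1 4 5 11 2 12 8 9 10)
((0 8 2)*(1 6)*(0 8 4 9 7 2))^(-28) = (0 9 2)(4 7 8)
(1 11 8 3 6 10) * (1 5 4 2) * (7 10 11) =[0, 7, 1, 6, 2, 4, 11, 10, 3, 9, 5, 8] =(1 7 10 5 4 2)(3 6 11 8)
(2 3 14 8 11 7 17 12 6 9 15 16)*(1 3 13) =(1 3 14 8 11 7 17 12 6 9 15 16 2 13) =[0, 3, 13, 14, 4, 5, 9, 17, 11, 15, 10, 7, 6, 1, 8, 16, 2, 12]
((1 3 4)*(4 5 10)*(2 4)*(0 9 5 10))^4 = ((0 9 5)(1 3 10 2 4))^4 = (0 9 5)(1 4 2 10 3)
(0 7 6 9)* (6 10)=(0 7 10 6 9)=[7, 1, 2, 3, 4, 5, 9, 10, 8, 0, 6]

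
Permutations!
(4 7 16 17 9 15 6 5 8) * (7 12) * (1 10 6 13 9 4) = (1 10 6 5 8)(4 12 7 16 17)(9 15 13) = [0, 10, 2, 3, 12, 8, 5, 16, 1, 15, 6, 11, 7, 9, 14, 13, 17, 4]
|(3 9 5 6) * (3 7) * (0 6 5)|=|(0 6 7 3 9)|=5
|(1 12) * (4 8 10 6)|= 4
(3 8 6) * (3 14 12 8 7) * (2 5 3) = (2 5 3 7)(6 14 12 8) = [0, 1, 5, 7, 4, 3, 14, 2, 6, 9, 10, 11, 8, 13, 12]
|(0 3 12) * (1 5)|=|(0 3 12)(1 5)|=6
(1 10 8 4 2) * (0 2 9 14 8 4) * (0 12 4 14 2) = (1 10 14 8 12 4 9 2) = [0, 10, 1, 3, 9, 5, 6, 7, 12, 2, 14, 11, 4, 13, 8]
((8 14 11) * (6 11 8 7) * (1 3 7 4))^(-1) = ((1 3 7 6 11 4)(8 14))^(-1) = (1 4 11 6 7 3)(8 14)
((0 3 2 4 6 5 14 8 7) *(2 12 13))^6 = (0 6 3 5 12 14 13 8 2 7 4)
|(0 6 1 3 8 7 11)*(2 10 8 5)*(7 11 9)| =|(0 6 1 3 5 2 10 8 11)(7 9)| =18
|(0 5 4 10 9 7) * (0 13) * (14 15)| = 14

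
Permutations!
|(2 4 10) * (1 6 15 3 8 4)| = |(1 6 15 3 8 4 10 2)| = 8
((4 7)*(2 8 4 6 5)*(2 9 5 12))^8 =((2 8 4 7 6 12)(5 9))^8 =(2 4 6)(7 12 8)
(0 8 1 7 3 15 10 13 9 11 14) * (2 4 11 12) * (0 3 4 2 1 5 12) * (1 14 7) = (0 8 5 12 14 3 15 10 13 9)(4 11 7) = [8, 1, 2, 15, 11, 12, 6, 4, 5, 0, 13, 7, 14, 9, 3, 10]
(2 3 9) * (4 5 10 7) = (2 3 9)(4 5 10 7) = [0, 1, 3, 9, 5, 10, 6, 4, 8, 2, 7]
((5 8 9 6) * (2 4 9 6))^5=((2 4 9)(5 8 6))^5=(2 9 4)(5 6 8)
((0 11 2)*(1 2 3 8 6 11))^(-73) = (0 2 1)(3 11 6 8)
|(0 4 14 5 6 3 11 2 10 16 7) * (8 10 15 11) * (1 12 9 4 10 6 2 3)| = |(0 10 16 7)(1 12 9 4 14 5 2 15 11 3 8 6)| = 12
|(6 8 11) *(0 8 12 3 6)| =3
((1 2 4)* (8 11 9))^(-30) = (11)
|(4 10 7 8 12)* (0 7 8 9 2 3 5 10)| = 10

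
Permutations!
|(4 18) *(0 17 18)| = 4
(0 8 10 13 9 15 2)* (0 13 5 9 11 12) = [8, 1, 13, 3, 4, 9, 6, 7, 10, 15, 5, 12, 0, 11, 14, 2] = (0 8 10 5 9 15 2 13 11 12)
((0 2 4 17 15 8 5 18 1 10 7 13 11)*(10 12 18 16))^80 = ((0 2 4 17 15 8 5 16 10 7 13 11)(1 12 18))^80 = (0 10 15)(1 18 12)(2 7 8)(4 13 5)(11 16 17)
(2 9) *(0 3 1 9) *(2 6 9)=[3, 2, 0, 1, 4, 5, 9, 7, 8, 6]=(0 3 1 2)(6 9)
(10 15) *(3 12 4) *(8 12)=(3 8 12 4)(10 15)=[0, 1, 2, 8, 3, 5, 6, 7, 12, 9, 15, 11, 4, 13, 14, 10]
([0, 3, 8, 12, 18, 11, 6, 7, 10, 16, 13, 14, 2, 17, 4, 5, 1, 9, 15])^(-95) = (1 10)(2 9)(3 13)(4 18 15 5 11 14)(8 16)(12 17)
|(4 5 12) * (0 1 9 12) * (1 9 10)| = 10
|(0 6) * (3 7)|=|(0 6)(3 7)|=2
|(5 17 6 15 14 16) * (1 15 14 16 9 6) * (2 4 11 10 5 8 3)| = |(1 15 16 8 3 2 4 11 10 5 17)(6 14 9)| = 33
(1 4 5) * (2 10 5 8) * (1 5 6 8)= (1 4)(2 10 6 8)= [0, 4, 10, 3, 1, 5, 8, 7, 2, 9, 6]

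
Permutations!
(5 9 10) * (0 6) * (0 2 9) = (0 6 2 9 10 5) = [6, 1, 9, 3, 4, 0, 2, 7, 8, 10, 5]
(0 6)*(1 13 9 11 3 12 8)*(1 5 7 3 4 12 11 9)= [6, 13, 2, 11, 12, 7, 0, 3, 5, 9, 10, 4, 8, 1]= (0 6)(1 13)(3 11 4 12 8 5 7)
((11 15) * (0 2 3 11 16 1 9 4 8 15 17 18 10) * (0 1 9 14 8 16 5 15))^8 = (0 14 10 17 3)(1 18 11 2 8)(4 9 16)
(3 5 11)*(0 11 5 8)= (0 11 3 8)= [11, 1, 2, 8, 4, 5, 6, 7, 0, 9, 10, 3]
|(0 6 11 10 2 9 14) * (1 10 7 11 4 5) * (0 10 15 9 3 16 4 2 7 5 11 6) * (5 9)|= 30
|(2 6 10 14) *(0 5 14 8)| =|(0 5 14 2 6 10 8)| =7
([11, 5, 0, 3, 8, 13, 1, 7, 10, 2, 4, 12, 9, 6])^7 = [12, 6, 11, 3, 8, 1, 13, 7, 10, 0, 4, 9, 2, 5]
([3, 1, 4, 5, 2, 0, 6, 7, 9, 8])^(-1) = [5, 1, 4, 0, 2, 3, 6, 7, 9, 8]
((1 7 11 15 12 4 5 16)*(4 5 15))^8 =(16)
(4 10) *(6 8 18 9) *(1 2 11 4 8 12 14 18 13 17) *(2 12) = (1 12 14 18 9 6 2 11 4 10 8 13 17) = [0, 12, 11, 3, 10, 5, 2, 7, 13, 6, 8, 4, 14, 17, 18, 15, 16, 1, 9]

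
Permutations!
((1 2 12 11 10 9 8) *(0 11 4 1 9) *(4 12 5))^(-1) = ((12)(0 11 10)(1 2 5 4)(8 9))^(-1) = (12)(0 10 11)(1 4 5 2)(8 9)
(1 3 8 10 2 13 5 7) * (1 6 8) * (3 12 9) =(1 12 9 3)(2 13 5 7 6 8 10) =[0, 12, 13, 1, 4, 7, 8, 6, 10, 3, 2, 11, 9, 5]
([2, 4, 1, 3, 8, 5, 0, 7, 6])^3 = (0 4)(1 6)(2 8)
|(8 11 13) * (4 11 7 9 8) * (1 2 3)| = 3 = |(1 2 3)(4 11 13)(7 9 8)|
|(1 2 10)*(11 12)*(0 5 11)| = 12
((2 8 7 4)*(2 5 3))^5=((2 8 7 4 5 3))^5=(2 3 5 4 7 8)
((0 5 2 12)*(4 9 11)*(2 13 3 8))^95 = (0 8 5 2 13 12 3)(4 11 9)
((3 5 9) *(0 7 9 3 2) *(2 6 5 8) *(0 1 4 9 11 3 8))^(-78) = ((0 7 11 3)(1 4 9 6 5 8 2))^(-78) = (0 11)(1 2 8 5 6 9 4)(3 7)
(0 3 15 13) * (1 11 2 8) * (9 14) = [3, 11, 8, 15, 4, 5, 6, 7, 1, 14, 10, 2, 12, 0, 9, 13] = (0 3 15 13)(1 11 2 8)(9 14)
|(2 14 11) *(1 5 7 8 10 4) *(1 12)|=|(1 5 7 8 10 4 12)(2 14 11)|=21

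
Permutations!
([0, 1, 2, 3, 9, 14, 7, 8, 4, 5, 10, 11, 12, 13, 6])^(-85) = [0, 1, 2, 3, 8, 9, 14, 6, 7, 4, 10, 11, 12, 13, 5]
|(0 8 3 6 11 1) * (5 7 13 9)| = |(0 8 3 6 11 1)(5 7 13 9)| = 12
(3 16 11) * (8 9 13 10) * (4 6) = (3 16 11)(4 6)(8 9 13 10) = [0, 1, 2, 16, 6, 5, 4, 7, 9, 13, 8, 3, 12, 10, 14, 15, 11]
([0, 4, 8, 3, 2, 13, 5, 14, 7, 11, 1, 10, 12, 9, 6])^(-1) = [0, 10, 4, 3, 1, 6, 14, 8, 2, 13, 11, 9, 12, 5, 7]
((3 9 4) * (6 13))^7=((3 9 4)(6 13))^7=(3 9 4)(6 13)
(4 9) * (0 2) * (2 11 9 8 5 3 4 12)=(0 11 9 12 2)(3 4 8 5)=[11, 1, 0, 4, 8, 3, 6, 7, 5, 12, 10, 9, 2]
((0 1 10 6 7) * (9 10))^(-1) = (0 7 6 10 9 1)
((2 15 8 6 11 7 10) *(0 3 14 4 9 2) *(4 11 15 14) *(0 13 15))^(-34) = (0 14 15 4 7 6 2 13 3 11 8 9 10) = ((0 3 4 9 2 14 11 7 10 13 15 8 6))^(-34)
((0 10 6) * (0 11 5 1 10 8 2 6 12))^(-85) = (0 5 8 1 2 10 6 12 11)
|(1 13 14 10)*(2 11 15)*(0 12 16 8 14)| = 24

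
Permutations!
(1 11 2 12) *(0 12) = [12, 11, 0, 3, 4, 5, 6, 7, 8, 9, 10, 2, 1] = (0 12 1 11 2)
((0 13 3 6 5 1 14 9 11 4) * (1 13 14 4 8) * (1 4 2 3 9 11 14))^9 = (0 11 13 3)(1 8 9 6)(2 4 14 5)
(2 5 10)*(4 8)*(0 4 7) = (0 4 8 7)(2 5 10) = [4, 1, 5, 3, 8, 10, 6, 0, 7, 9, 2]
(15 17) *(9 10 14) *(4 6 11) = (4 6 11)(9 10 14)(15 17) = [0, 1, 2, 3, 6, 5, 11, 7, 8, 10, 14, 4, 12, 13, 9, 17, 16, 15]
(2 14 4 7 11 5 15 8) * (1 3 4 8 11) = (1 3 4 7)(2 14 8)(5 15 11) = [0, 3, 14, 4, 7, 15, 6, 1, 2, 9, 10, 5, 12, 13, 8, 11]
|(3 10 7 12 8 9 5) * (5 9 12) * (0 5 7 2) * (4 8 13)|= |(0 5 3 10 2)(4 8 12 13)|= 20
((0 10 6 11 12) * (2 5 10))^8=((0 2 5 10 6 11 12))^8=(0 2 5 10 6 11 12)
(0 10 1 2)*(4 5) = (0 10 1 2)(4 5) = [10, 2, 0, 3, 5, 4, 6, 7, 8, 9, 1]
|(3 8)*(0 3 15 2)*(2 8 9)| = 4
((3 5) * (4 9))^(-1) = ((3 5)(4 9))^(-1) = (3 5)(4 9)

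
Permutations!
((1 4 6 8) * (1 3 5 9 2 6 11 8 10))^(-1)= ((1 4 11 8 3 5 9 2 6 10))^(-1)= (1 10 6 2 9 5 3 8 11 4)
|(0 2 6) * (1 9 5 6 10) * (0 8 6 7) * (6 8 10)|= 8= |(0 2 6 10 1 9 5 7)|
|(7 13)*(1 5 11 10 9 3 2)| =|(1 5 11 10 9 3 2)(7 13)| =14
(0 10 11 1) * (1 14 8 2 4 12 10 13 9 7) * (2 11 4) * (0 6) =(0 13 9 7 1 6)(4 12 10)(8 11 14) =[13, 6, 2, 3, 12, 5, 0, 1, 11, 7, 4, 14, 10, 9, 8]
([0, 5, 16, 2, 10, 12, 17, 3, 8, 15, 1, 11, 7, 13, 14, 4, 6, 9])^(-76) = (1 12 3 16 17 15 10 5 7 2 6 9 4)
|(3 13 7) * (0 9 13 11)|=6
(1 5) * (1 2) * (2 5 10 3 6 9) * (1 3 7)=(1 10 7)(2 3 6 9)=[0, 10, 3, 6, 4, 5, 9, 1, 8, 2, 7]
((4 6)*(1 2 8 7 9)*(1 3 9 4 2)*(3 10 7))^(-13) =(2 9 4 8 10 6 3 7) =((2 8 3 9 10 7 4 6))^(-13)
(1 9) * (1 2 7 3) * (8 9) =[0, 8, 7, 1, 4, 5, 6, 3, 9, 2] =(1 8 9 2 7 3)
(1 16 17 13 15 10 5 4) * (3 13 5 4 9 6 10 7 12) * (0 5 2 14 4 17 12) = (0 5 9 6 10 17 2 14 4 1 16 12 3 13 15 7) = [5, 16, 14, 13, 1, 9, 10, 0, 8, 6, 17, 11, 3, 15, 4, 7, 12, 2]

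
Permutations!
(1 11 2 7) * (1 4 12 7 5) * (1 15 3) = [0, 11, 5, 1, 12, 15, 6, 4, 8, 9, 10, 2, 7, 13, 14, 3] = (1 11 2 5 15 3)(4 12 7)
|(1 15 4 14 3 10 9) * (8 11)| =14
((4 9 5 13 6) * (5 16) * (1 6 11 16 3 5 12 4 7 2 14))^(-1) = (1 14 2 7 6)(3 9 4 12 16 11 13 5)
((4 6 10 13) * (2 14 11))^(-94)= ((2 14 11)(4 6 10 13))^(-94)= (2 11 14)(4 10)(6 13)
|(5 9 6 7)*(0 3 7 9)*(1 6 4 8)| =|(0 3 7 5)(1 6 9 4 8)| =20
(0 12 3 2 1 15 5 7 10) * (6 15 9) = (0 12 3 2 1 9 6 15 5 7 10) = [12, 9, 1, 2, 4, 7, 15, 10, 8, 6, 0, 11, 3, 13, 14, 5]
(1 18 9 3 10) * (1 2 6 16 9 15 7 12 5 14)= (1 18 15 7 12 5 14)(2 6 16 9 3 10)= [0, 18, 6, 10, 4, 14, 16, 12, 8, 3, 2, 11, 5, 13, 1, 7, 9, 17, 15]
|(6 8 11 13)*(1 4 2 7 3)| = |(1 4 2 7 3)(6 8 11 13)| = 20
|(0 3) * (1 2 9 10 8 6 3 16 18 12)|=11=|(0 16 18 12 1 2 9 10 8 6 3)|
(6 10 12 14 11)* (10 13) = [0, 1, 2, 3, 4, 5, 13, 7, 8, 9, 12, 6, 14, 10, 11] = (6 13 10 12 14 11)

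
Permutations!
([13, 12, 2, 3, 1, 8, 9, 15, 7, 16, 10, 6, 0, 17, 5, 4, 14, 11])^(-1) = (0 12 1 4 15 7 8 5 14 16 9 6 11 17 13)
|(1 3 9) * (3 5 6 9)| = |(1 5 6 9)| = 4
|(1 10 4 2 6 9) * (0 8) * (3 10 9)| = |(0 8)(1 9)(2 6 3 10 4)| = 10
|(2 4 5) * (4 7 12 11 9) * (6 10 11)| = 9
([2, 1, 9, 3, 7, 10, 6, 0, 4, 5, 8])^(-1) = [7, 1, 0, 3, 8, 9, 6, 4, 10, 2, 5]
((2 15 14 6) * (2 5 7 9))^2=((2 15 14 6 5 7 9))^2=(2 14 5 9 15 6 7)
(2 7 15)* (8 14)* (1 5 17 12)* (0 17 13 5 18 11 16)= (0 17 12 1 18 11 16)(2 7 15)(5 13)(8 14)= [17, 18, 7, 3, 4, 13, 6, 15, 14, 9, 10, 16, 1, 5, 8, 2, 0, 12, 11]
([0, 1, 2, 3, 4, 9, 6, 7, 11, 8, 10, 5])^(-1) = [0, 1, 2, 3, 4, 11, 6, 7, 9, 5, 10, 8]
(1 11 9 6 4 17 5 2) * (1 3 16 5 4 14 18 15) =(1 11 9 6 14 18 15)(2 3 16 5)(4 17) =[0, 11, 3, 16, 17, 2, 14, 7, 8, 6, 10, 9, 12, 13, 18, 1, 5, 4, 15]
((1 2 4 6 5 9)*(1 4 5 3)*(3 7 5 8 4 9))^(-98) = (9)(1 5 6 8)(2 3 7 4)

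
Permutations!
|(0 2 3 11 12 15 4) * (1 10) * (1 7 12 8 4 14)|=|(0 2 3 11 8 4)(1 10 7 12 15 14)|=6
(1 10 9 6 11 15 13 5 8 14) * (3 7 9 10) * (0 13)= (0 13 5 8 14 1 3 7 9 6 11 15)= [13, 3, 2, 7, 4, 8, 11, 9, 14, 6, 10, 15, 12, 5, 1, 0]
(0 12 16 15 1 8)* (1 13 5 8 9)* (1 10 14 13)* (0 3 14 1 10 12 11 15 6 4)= (0 11 15 10 1 9 12 16 6 4)(3 14 13 5 8)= [11, 9, 2, 14, 0, 8, 4, 7, 3, 12, 1, 15, 16, 5, 13, 10, 6]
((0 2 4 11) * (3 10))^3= ((0 2 4 11)(3 10))^3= (0 11 4 2)(3 10)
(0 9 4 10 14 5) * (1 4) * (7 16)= [9, 4, 2, 3, 10, 0, 6, 16, 8, 1, 14, 11, 12, 13, 5, 15, 7]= (0 9 1 4 10 14 5)(7 16)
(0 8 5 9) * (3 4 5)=(0 8 3 4 5 9)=[8, 1, 2, 4, 5, 9, 6, 7, 3, 0]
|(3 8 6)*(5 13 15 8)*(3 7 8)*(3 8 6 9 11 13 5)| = 10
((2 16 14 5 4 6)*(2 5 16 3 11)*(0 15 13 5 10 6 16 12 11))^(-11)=((0 15 13 5 4 16 14 12 11 2 3)(6 10))^(-11)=(16)(6 10)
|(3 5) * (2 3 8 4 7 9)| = 7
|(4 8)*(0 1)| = |(0 1)(4 8)| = 2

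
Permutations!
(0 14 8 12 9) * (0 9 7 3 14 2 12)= (0 2 12 7 3 14 8)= [2, 1, 12, 14, 4, 5, 6, 3, 0, 9, 10, 11, 7, 13, 8]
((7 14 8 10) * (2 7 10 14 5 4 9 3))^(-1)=(2 3 9 4 5 7)(8 14)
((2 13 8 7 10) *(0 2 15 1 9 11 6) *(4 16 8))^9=(0 1 8 2 9 7 13 11 10 4 6 15 16)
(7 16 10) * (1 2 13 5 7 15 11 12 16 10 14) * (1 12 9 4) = (1 2 13 5 7 10 15 11 9 4)(12 16 14) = [0, 2, 13, 3, 1, 7, 6, 10, 8, 4, 15, 9, 16, 5, 12, 11, 14]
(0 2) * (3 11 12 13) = [2, 1, 0, 11, 4, 5, 6, 7, 8, 9, 10, 12, 13, 3] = (0 2)(3 11 12 13)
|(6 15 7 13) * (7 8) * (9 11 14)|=15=|(6 15 8 7 13)(9 11 14)|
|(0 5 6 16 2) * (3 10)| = 10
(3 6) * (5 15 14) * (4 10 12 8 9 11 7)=(3 6)(4 10 12 8 9 11 7)(5 15 14)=[0, 1, 2, 6, 10, 15, 3, 4, 9, 11, 12, 7, 8, 13, 5, 14]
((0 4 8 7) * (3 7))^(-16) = ((0 4 8 3 7))^(-16) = (0 7 3 8 4)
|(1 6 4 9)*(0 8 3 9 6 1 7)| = |(0 8 3 9 7)(4 6)| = 10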